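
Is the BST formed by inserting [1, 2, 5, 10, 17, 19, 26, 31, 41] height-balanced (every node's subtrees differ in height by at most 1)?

Tree (level-order array): [1, None, 2, None, 5, None, 10, None, 17, None, 19, None, 26, None, 31, None, 41]
Definition: a tree is height-balanced if, at every node, |h(left) - h(right)| <= 1 (empty subtree has height -1).
Bottom-up per-node check:
  node 41: h_left=-1, h_right=-1, diff=0 [OK], height=0
  node 31: h_left=-1, h_right=0, diff=1 [OK], height=1
  node 26: h_left=-1, h_right=1, diff=2 [FAIL (|-1-1|=2 > 1)], height=2
  node 19: h_left=-1, h_right=2, diff=3 [FAIL (|-1-2|=3 > 1)], height=3
  node 17: h_left=-1, h_right=3, diff=4 [FAIL (|-1-3|=4 > 1)], height=4
  node 10: h_left=-1, h_right=4, diff=5 [FAIL (|-1-4|=5 > 1)], height=5
  node 5: h_left=-1, h_right=5, diff=6 [FAIL (|-1-5|=6 > 1)], height=6
  node 2: h_left=-1, h_right=6, diff=7 [FAIL (|-1-6|=7 > 1)], height=7
  node 1: h_left=-1, h_right=7, diff=8 [FAIL (|-1-7|=8 > 1)], height=8
Node 26 violates the condition: |-1 - 1| = 2 > 1.
Result: Not balanced


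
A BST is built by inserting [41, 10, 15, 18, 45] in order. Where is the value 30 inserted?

Starting tree (level order): [41, 10, 45, None, 15, None, None, None, 18]
Insertion path: 41 -> 10 -> 15 -> 18
Result: insert 30 as right child of 18
Final tree (level order): [41, 10, 45, None, 15, None, None, None, 18, None, 30]


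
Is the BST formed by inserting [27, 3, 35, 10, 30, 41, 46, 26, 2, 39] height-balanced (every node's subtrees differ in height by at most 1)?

Tree (level-order array): [27, 3, 35, 2, 10, 30, 41, None, None, None, 26, None, None, 39, 46]
Definition: a tree is height-balanced if, at every node, |h(left) - h(right)| <= 1 (empty subtree has height -1).
Bottom-up per-node check:
  node 2: h_left=-1, h_right=-1, diff=0 [OK], height=0
  node 26: h_left=-1, h_right=-1, diff=0 [OK], height=0
  node 10: h_left=-1, h_right=0, diff=1 [OK], height=1
  node 3: h_left=0, h_right=1, diff=1 [OK], height=2
  node 30: h_left=-1, h_right=-1, diff=0 [OK], height=0
  node 39: h_left=-1, h_right=-1, diff=0 [OK], height=0
  node 46: h_left=-1, h_right=-1, diff=0 [OK], height=0
  node 41: h_left=0, h_right=0, diff=0 [OK], height=1
  node 35: h_left=0, h_right=1, diff=1 [OK], height=2
  node 27: h_left=2, h_right=2, diff=0 [OK], height=3
All nodes satisfy the balance condition.
Result: Balanced


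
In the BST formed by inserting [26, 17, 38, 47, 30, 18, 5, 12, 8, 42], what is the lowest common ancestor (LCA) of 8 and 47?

Tree insertion order: [26, 17, 38, 47, 30, 18, 5, 12, 8, 42]
Tree (level-order array): [26, 17, 38, 5, 18, 30, 47, None, 12, None, None, None, None, 42, None, 8]
In a BST, the LCA of p=8, q=47 is the first node v on the
root-to-leaf path with p <= v <= q (go left if both < v, right if both > v).
Walk from root:
  at 26: 8 <= 26 <= 47, this is the LCA
LCA = 26


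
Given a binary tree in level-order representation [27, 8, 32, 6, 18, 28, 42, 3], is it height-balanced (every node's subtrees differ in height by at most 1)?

Tree (level-order array): [27, 8, 32, 6, 18, 28, 42, 3]
Definition: a tree is height-balanced if, at every node, |h(left) - h(right)| <= 1 (empty subtree has height -1).
Bottom-up per-node check:
  node 3: h_left=-1, h_right=-1, diff=0 [OK], height=0
  node 6: h_left=0, h_right=-1, diff=1 [OK], height=1
  node 18: h_left=-1, h_right=-1, diff=0 [OK], height=0
  node 8: h_left=1, h_right=0, diff=1 [OK], height=2
  node 28: h_left=-1, h_right=-1, diff=0 [OK], height=0
  node 42: h_left=-1, h_right=-1, diff=0 [OK], height=0
  node 32: h_left=0, h_right=0, diff=0 [OK], height=1
  node 27: h_left=2, h_right=1, diff=1 [OK], height=3
All nodes satisfy the balance condition.
Result: Balanced


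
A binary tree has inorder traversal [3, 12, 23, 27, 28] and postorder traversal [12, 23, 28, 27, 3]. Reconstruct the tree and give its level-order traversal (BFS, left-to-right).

Inorder:   [3, 12, 23, 27, 28]
Postorder: [12, 23, 28, 27, 3]
Algorithm: postorder visits root last, so walk postorder right-to-left;
each value is the root of the current inorder slice — split it at that
value, recurse on the right subtree first, then the left.
Recursive splits:
  root=3; inorder splits into left=[], right=[12, 23, 27, 28]
  root=27; inorder splits into left=[12, 23], right=[28]
  root=28; inorder splits into left=[], right=[]
  root=23; inorder splits into left=[12], right=[]
  root=12; inorder splits into left=[], right=[]
Reconstructed level-order: [3, 27, 23, 28, 12]


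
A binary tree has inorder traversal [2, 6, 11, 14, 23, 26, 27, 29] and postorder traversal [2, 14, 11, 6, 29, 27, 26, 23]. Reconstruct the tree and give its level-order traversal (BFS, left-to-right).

Inorder:   [2, 6, 11, 14, 23, 26, 27, 29]
Postorder: [2, 14, 11, 6, 29, 27, 26, 23]
Algorithm: postorder visits root last, so walk postorder right-to-left;
each value is the root of the current inorder slice — split it at that
value, recurse on the right subtree first, then the left.
Recursive splits:
  root=23; inorder splits into left=[2, 6, 11, 14], right=[26, 27, 29]
  root=26; inorder splits into left=[], right=[27, 29]
  root=27; inorder splits into left=[], right=[29]
  root=29; inorder splits into left=[], right=[]
  root=6; inorder splits into left=[2], right=[11, 14]
  root=11; inorder splits into left=[], right=[14]
  root=14; inorder splits into left=[], right=[]
  root=2; inorder splits into left=[], right=[]
Reconstructed level-order: [23, 6, 26, 2, 11, 27, 14, 29]


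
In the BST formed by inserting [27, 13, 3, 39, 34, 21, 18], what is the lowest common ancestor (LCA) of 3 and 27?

Tree insertion order: [27, 13, 3, 39, 34, 21, 18]
Tree (level-order array): [27, 13, 39, 3, 21, 34, None, None, None, 18]
In a BST, the LCA of p=3, q=27 is the first node v on the
root-to-leaf path with p <= v <= q (go left if both < v, right if both > v).
Walk from root:
  at 27: 3 <= 27 <= 27, this is the LCA
LCA = 27


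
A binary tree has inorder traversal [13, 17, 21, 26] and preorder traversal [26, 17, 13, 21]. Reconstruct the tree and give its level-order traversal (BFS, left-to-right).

Inorder:  [13, 17, 21, 26]
Preorder: [26, 17, 13, 21]
Algorithm: preorder visits root first, so consume preorder in order;
for each root, split the current inorder slice at that value into
left-subtree inorder and right-subtree inorder, then recurse.
Recursive splits:
  root=26; inorder splits into left=[13, 17, 21], right=[]
  root=17; inorder splits into left=[13], right=[21]
  root=13; inorder splits into left=[], right=[]
  root=21; inorder splits into left=[], right=[]
Reconstructed level-order: [26, 17, 13, 21]


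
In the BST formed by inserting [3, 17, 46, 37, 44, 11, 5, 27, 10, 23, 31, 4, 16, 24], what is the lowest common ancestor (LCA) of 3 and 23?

Tree insertion order: [3, 17, 46, 37, 44, 11, 5, 27, 10, 23, 31, 4, 16, 24]
Tree (level-order array): [3, None, 17, 11, 46, 5, 16, 37, None, 4, 10, None, None, 27, 44, None, None, None, None, 23, 31, None, None, None, 24]
In a BST, the LCA of p=3, q=23 is the first node v on the
root-to-leaf path with p <= v <= q (go left if both < v, right if both > v).
Walk from root:
  at 3: 3 <= 3 <= 23, this is the LCA
LCA = 3


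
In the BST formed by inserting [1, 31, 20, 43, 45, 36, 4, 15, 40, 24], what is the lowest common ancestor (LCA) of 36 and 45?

Tree insertion order: [1, 31, 20, 43, 45, 36, 4, 15, 40, 24]
Tree (level-order array): [1, None, 31, 20, 43, 4, 24, 36, 45, None, 15, None, None, None, 40]
In a BST, the LCA of p=36, q=45 is the first node v on the
root-to-leaf path with p <= v <= q (go left if both < v, right if both > v).
Walk from root:
  at 1: both 36 and 45 > 1, go right
  at 31: both 36 and 45 > 31, go right
  at 43: 36 <= 43 <= 45, this is the LCA
LCA = 43


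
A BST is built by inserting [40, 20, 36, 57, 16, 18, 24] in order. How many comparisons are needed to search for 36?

Search path for 36: 40 -> 20 -> 36
Found: True
Comparisons: 3


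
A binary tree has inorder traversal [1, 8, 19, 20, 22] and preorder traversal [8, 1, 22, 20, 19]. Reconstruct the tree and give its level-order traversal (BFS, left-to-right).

Inorder:  [1, 8, 19, 20, 22]
Preorder: [8, 1, 22, 20, 19]
Algorithm: preorder visits root first, so consume preorder in order;
for each root, split the current inorder slice at that value into
left-subtree inorder and right-subtree inorder, then recurse.
Recursive splits:
  root=8; inorder splits into left=[1], right=[19, 20, 22]
  root=1; inorder splits into left=[], right=[]
  root=22; inorder splits into left=[19, 20], right=[]
  root=20; inorder splits into left=[19], right=[]
  root=19; inorder splits into left=[], right=[]
Reconstructed level-order: [8, 1, 22, 20, 19]


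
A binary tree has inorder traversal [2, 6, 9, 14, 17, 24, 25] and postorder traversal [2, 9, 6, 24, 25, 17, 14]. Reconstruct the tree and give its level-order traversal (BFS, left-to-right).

Inorder:   [2, 6, 9, 14, 17, 24, 25]
Postorder: [2, 9, 6, 24, 25, 17, 14]
Algorithm: postorder visits root last, so walk postorder right-to-left;
each value is the root of the current inorder slice — split it at that
value, recurse on the right subtree first, then the left.
Recursive splits:
  root=14; inorder splits into left=[2, 6, 9], right=[17, 24, 25]
  root=17; inorder splits into left=[], right=[24, 25]
  root=25; inorder splits into left=[24], right=[]
  root=24; inorder splits into left=[], right=[]
  root=6; inorder splits into left=[2], right=[9]
  root=9; inorder splits into left=[], right=[]
  root=2; inorder splits into left=[], right=[]
Reconstructed level-order: [14, 6, 17, 2, 9, 25, 24]


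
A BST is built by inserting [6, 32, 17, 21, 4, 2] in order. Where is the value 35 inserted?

Starting tree (level order): [6, 4, 32, 2, None, 17, None, None, None, None, 21]
Insertion path: 6 -> 32
Result: insert 35 as right child of 32
Final tree (level order): [6, 4, 32, 2, None, 17, 35, None, None, None, 21]


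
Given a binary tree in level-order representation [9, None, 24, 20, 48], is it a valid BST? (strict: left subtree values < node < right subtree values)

Level-order array: [9, None, 24, 20, 48]
Validate using subtree bounds (lo, hi): at each node, require lo < value < hi,
then recurse left with hi=value and right with lo=value.
Preorder trace (stopping at first violation):
  at node 9 with bounds (-inf, +inf): OK
  at node 24 with bounds (9, +inf): OK
  at node 20 with bounds (9, 24): OK
  at node 48 with bounds (24, +inf): OK
No violation found at any node.
Result: Valid BST


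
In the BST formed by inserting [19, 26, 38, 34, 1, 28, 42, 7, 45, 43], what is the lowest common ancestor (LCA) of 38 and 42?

Tree insertion order: [19, 26, 38, 34, 1, 28, 42, 7, 45, 43]
Tree (level-order array): [19, 1, 26, None, 7, None, 38, None, None, 34, 42, 28, None, None, 45, None, None, 43]
In a BST, the LCA of p=38, q=42 is the first node v on the
root-to-leaf path with p <= v <= q (go left if both < v, right if both > v).
Walk from root:
  at 19: both 38 and 42 > 19, go right
  at 26: both 38 and 42 > 26, go right
  at 38: 38 <= 38 <= 42, this is the LCA
LCA = 38


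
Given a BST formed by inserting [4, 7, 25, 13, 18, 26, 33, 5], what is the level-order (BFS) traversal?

Tree insertion order: [4, 7, 25, 13, 18, 26, 33, 5]
Tree (level-order array): [4, None, 7, 5, 25, None, None, 13, 26, None, 18, None, 33]
BFS from the root, enqueuing left then right child of each popped node:
  queue [4] -> pop 4, enqueue [7], visited so far: [4]
  queue [7] -> pop 7, enqueue [5, 25], visited so far: [4, 7]
  queue [5, 25] -> pop 5, enqueue [none], visited so far: [4, 7, 5]
  queue [25] -> pop 25, enqueue [13, 26], visited so far: [4, 7, 5, 25]
  queue [13, 26] -> pop 13, enqueue [18], visited so far: [4, 7, 5, 25, 13]
  queue [26, 18] -> pop 26, enqueue [33], visited so far: [4, 7, 5, 25, 13, 26]
  queue [18, 33] -> pop 18, enqueue [none], visited so far: [4, 7, 5, 25, 13, 26, 18]
  queue [33] -> pop 33, enqueue [none], visited so far: [4, 7, 5, 25, 13, 26, 18, 33]
Result: [4, 7, 5, 25, 13, 26, 18, 33]


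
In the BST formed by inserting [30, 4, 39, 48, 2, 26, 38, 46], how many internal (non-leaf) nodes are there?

Tree built from: [30, 4, 39, 48, 2, 26, 38, 46]
Tree (level-order array): [30, 4, 39, 2, 26, 38, 48, None, None, None, None, None, None, 46]
Rule: An internal node has at least one child.
Per-node child counts:
  node 30: 2 child(ren)
  node 4: 2 child(ren)
  node 2: 0 child(ren)
  node 26: 0 child(ren)
  node 39: 2 child(ren)
  node 38: 0 child(ren)
  node 48: 1 child(ren)
  node 46: 0 child(ren)
Matching nodes: [30, 4, 39, 48]
Count of internal (non-leaf) nodes: 4


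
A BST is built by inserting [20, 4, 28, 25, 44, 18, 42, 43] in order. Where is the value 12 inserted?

Starting tree (level order): [20, 4, 28, None, 18, 25, 44, None, None, None, None, 42, None, None, 43]
Insertion path: 20 -> 4 -> 18
Result: insert 12 as left child of 18
Final tree (level order): [20, 4, 28, None, 18, 25, 44, 12, None, None, None, 42, None, None, None, None, 43]


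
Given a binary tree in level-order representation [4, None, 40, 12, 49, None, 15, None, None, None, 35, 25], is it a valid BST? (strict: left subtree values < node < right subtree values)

Level-order array: [4, None, 40, 12, 49, None, 15, None, None, None, 35, 25]
Validate using subtree bounds (lo, hi): at each node, require lo < value < hi,
then recurse left with hi=value and right with lo=value.
Preorder trace (stopping at first violation):
  at node 4 with bounds (-inf, +inf): OK
  at node 40 with bounds (4, +inf): OK
  at node 12 with bounds (4, 40): OK
  at node 15 with bounds (12, 40): OK
  at node 35 with bounds (15, 40): OK
  at node 25 with bounds (15, 35): OK
  at node 49 with bounds (40, +inf): OK
No violation found at any node.
Result: Valid BST


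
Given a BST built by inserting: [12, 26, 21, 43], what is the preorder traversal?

Tree insertion order: [12, 26, 21, 43]
Tree (level-order array): [12, None, 26, 21, 43]
Preorder traversal: [12, 26, 21, 43]


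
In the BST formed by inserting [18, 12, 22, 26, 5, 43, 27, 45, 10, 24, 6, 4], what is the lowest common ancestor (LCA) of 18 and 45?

Tree insertion order: [18, 12, 22, 26, 5, 43, 27, 45, 10, 24, 6, 4]
Tree (level-order array): [18, 12, 22, 5, None, None, 26, 4, 10, 24, 43, None, None, 6, None, None, None, 27, 45]
In a BST, the LCA of p=18, q=45 is the first node v on the
root-to-leaf path with p <= v <= q (go left if both < v, right if both > v).
Walk from root:
  at 18: 18 <= 18 <= 45, this is the LCA
LCA = 18


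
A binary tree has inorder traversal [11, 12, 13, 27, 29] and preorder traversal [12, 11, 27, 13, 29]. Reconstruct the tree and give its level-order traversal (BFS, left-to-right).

Inorder:  [11, 12, 13, 27, 29]
Preorder: [12, 11, 27, 13, 29]
Algorithm: preorder visits root first, so consume preorder in order;
for each root, split the current inorder slice at that value into
left-subtree inorder and right-subtree inorder, then recurse.
Recursive splits:
  root=12; inorder splits into left=[11], right=[13, 27, 29]
  root=11; inorder splits into left=[], right=[]
  root=27; inorder splits into left=[13], right=[29]
  root=13; inorder splits into left=[], right=[]
  root=29; inorder splits into left=[], right=[]
Reconstructed level-order: [12, 11, 27, 13, 29]


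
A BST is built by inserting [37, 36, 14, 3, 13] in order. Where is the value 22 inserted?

Starting tree (level order): [37, 36, None, 14, None, 3, None, None, 13]
Insertion path: 37 -> 36 -> 14
Result: insert 22 as right child of 14
Final tree (level order): [37, 36, None, 14, None, 3, 22, None, 13]


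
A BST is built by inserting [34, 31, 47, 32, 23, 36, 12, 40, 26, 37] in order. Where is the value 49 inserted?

Starting tree (level order): [34, 31, 47, 23, 32, 36, None, 12, 26, None, None, None, 40, None, None, None, None, 37]
Insertion path: 34 -> 47
Result: insert 49 as right child of 47
Final tree (level order): [34, 31, 47, 23, 32, 36, 49, 12, 26, None, None, None, 40, None, None, None, None, None, None, 37]


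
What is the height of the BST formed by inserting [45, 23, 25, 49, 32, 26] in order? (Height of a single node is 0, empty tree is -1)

Insertion order: [45, 23, 25, 49, 32, 26]
Tree (level-order array): [45, 23, 49, None, 25, None, None, None, 32, 26]
Compute height bottom-up (empty subtree = -1):
  height(26) = 1 + max(-1, -1) = 0
  height(32) = 1 + max(0, -1) = 1
  height(25) = 1 + max(-1, 1) = 2
  height(23) = 1 + max(-1, 2) = 3
  height(49) = 1 + max(-1, -1) = 0
  height(45) = 1 + max(3, 0) = 4
Height = 4


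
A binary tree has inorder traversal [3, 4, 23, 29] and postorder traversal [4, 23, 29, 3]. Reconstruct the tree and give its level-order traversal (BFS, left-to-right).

Inorder:   [3, 4, 23, 29]
Postorder: [4, 23, 29, 3]
Algorithm: postorder visits root last, so walk postorder right-to-left;
each value is the root of the current inorder slice — split it at that
value, recurse on the right subtree first, then the left.
Recursive splits:
  root=3; inorder splits into left=[], right=[4, 23, 29]
  root=29; inorder splits into left=[4, 23], right=[]
  root=23; inorder splits into left=[4], right=[]
  root=4; inorder splits into left=[], right=[]
Reconstructed level-order: [3, 29, 23, 4]


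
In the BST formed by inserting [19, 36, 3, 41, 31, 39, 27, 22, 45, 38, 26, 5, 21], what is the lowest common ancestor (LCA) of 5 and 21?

Tree insertion order: [19, 36, 3, 41, 31, 39, 27, 22, 45, 38, 26, 5, 21]
Tree (level-order array): [19, 3, 36, None, 5, 31, 41, None, None, 27, None, 39, 45, 22, None, 38, None, None, None, 21, 26]
In a BST, the LCA of p=5, q=21 is the first node v on the
root-to-leaf path with p <= v <= q (go left if both < v, right if both > v).
Walk from root:
  at 19: 5 <= 19 <= 21, this is the LCA
LCA = 19


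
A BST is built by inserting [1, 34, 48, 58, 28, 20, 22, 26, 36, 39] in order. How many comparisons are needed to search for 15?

Search path for 15: 1 -> 34 -> 28 -> 20
Found: False
Comparisons: 4


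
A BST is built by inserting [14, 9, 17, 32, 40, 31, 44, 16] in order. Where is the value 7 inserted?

Starting tree (level order): [14, 9, 17, None, None, 16, 32, None, None, 31, 40, None, None, None, 44]
Insertion path: 14 -> 9
Result: insert 7 as left child of 9
Final tree (level order): [14, 9, 17, 7, None, 16, 32, None, None, None, None, 31, 40, None, None, None, 44]


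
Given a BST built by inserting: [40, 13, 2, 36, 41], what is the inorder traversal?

Tree insertion order: [40, 13, 2, 36, 41]
Tree (level-order array): [40, 13, 41, 2, 36]
Inorder traversal: [2, 13, 36, 40, 41]


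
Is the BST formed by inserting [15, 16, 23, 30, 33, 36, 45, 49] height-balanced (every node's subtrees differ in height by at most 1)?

Tree (level-order array): [15, None, 16, None, 23, None, 30, None, 33, None, 36, None, 45, None, 49]
Definition: a tree is height-balanced if, at every node, |h(left) - h(right)| <= 1 (empty subtree has height -1).
Bottom-up per-node check:
  node 49: h_left=-1, h_right=-1, diff=0 [OK], height=0
  node 45: h_left=-1, h_right=0, diff=1 [OK], height=1
  node 36: h_left=-1, h_right=1, diff=2 [FAIL (|-1-1|=2 > 1)], height=2
  node 33: h_left=-1, h_right=2, diff=3 [FAIL (|-1-2|=3 > 1)], height=3
  node 30: h_left=-1, h_right=3, diff=4 [FAIL (|-1-3|=4 > 1)], height=4
  node 23: h_left=-1, h_right=4, diff=5 [FAIL (|-1-4|=5 > 1)], height=5
  node 16: h_left=-1, h_right=5, diff=6 [FAIL (|-1-5|=6 > 1)], height=6
  node 15: h_left=-1, h_right=6, diff=7 [FAIL (|-1-6|=7 > 1)], height=7
Node 36 violates the condition: |-1 - 1| = 2 > 1.
Result: Not balanced


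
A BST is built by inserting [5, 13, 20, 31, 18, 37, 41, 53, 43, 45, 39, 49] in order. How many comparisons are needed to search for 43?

Search path for 43: 5 -> 13 -> 20 -> 31 -> 37 -> 41 -> 53 -> 43
Found: True
Comparisons: 8


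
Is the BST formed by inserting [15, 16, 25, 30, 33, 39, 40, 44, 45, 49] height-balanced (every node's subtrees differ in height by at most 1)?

Tree (level-order array): [15, None, 16, None, 25, None, 30, None, 33, None, 39, None, 40, None, 44, None, 45, None, 49]
Definition: a tree is height-balanced if, at every node, |h(left) - h(right)| <= 1 (empty subtree has height -1).
Bottom-up per-node check:
  node 49: h_left=-1, h_right=-1, diff=0 [OK], height=0
  node 45: h_left=-1, h_right=0, diff=1 [OK], height=1
  node 44: h_left=-1, h_right=1, diff=2 [FAIL (|-1-1|=2 > 1)], height=2
  node 40: h_left=-1, h_right=2, diff=3 [FAIL (|-1-2|=3 > 1)], height=3
  node 39: h_left=-1, h_right=3, diff=4 [FAIL (|-1-3|=4 > 1)], height=4
  node 33: h_left=-1, h_right=4, diff=5 [FAIL (|-1-4|=5 > 1)], height=5
  node 30: h_left=-1, h_right=5, diff=6 [FAIL (|-1-5|=6 > 1)], height=6
  node 25: h_left=-1, h_right=6, diff=7 [FAIL (|-1-6|=7 > 1)], height=7
  node 16: h_left=-1, h_right=7, diff=8 [FAIL (|-1-7|=8 > 1)], height=8
  node 15: h_left=-1, h_right=8, diff=9 [FAIL (|-1-8|=9 > 1)], height=9
Node 44 violates the condition: |-1 - 1| = 2 > 1.
Result: Not balanced


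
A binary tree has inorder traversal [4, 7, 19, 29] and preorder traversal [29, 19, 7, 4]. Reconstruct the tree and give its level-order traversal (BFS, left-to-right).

Inorder:  [4, 7, 19, 29]
Preorder: [29, 19, 7, 4]
Algorithm: preorder visits root first, so consume preorder in order;
for each root, split the current inorder slice at that value into
left-subtree inorder and right-subtree inorder, then recurse.
Recursive splits:
  root=29; inorder splits into left=[4, 7, 19], right=[]
  root=19; inorder splits into left=[4, 7], right=[]
  root=7; inorder splits into left=[4], right=[]
  root=4; inorder splits into left=[], right=[]
Reconstructed level-order: [29, 19, 7, 4]


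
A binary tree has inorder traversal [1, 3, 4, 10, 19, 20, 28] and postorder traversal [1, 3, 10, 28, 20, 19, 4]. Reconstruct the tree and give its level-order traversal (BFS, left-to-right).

Inorder:   [1, 3, 4, 10, 19, 20, 28]
Postorder: [1, 3, 10, 28, 20, 19, 4]
Algorithm: postorder visits root last, so walk postorder right-to-left;
each value is the root of the current inorder slice — split it at that
value, recurse on the right subtree first, then the left.
Recursive splits:
  root=4; inorder splits into left=[1, 3], right=[10, 19, 20, 28]
  root=19; inorder splits into left=[10], right=[20, 28]
  root=20; inorder splits into left=[], right=[28]
  root=28; inorder splits into left=[], right=[]
  root=10; inorder splits into left=[], right=[]
  root=3; inorder splits into left=[1], right=[]
  root=1; inorder splits into left=[], right=[]
Reconstructed level-order: [4, 3, 19, 1, 10, 20, 28]


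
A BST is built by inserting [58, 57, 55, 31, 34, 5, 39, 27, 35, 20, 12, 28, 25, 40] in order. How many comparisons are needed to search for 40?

Search path for 40: 58 -> 57 -> 55 -> 31 -> 34 -> 39 -> 40
Found: True
Comparisons: 7


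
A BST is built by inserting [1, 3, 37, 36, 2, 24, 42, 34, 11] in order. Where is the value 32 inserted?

Starting tree (level order): [1, None, 3, 2, 37, None, None, 36, 42, 24, None, None, None, 11, 34]
Insertion path: 1 -> 3 -> 37 -> 36 -> 24 -> 34
Result: insert 32 as left child of 34
Final tree (level order): [1, None, 3, 2, 37, None, None, 36, 42, 24, None, None, None, 11, 34, None, None, 32]


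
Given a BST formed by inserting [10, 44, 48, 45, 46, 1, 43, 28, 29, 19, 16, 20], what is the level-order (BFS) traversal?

Tree insertion order: [10, 44, 48, 45, 46, 1, 43, 28, 29, 19, 16, 20]
Tree (level-order array): [10, 1, 44, None, None, 43, 48, 28, None, 45, None, 19, 29, None, 46, 16, 20]
BFS from the root, enqueuing left then right child of each popped node:
  queue [10] -> pop 10, enqueue [1, 44], visited so far: [10]
  queue [1, 44] -> pop 1, enqueue [none], visited so far: [10, 1]
  queue [44] -> pop 44, enqueue [43, 48], visited so far: [10, 1, 44]
  queue [43, 48] -> pop 43, enqueue [28], visited so far: [10, 1, 44, 43]
  queue [48, 28] -> pop 48, enqueue [45], visited so far: [10, 1, 44, 43, 48]
  queue [28, 45] -> pop 28, enqueue [19, 29], visited so far: [10, 1, 44, 43, 48, 28]
  queue [45, 19, 29] -> pop 45, enqueue [46], visited so far: [10, 1, 44, 43, 48, 28, 45]
  queue [19, 29, 46] -> pop 19, enqueue [16, 20], visited so far: [10, 1, 44, 43, 48, 28, 45, 19]
  queue [29, 46, 16, 20] -> pop 29, enqueue [none], visited so far: [10, 1, 44, 43, 48, 28, 45, 19, 29]
  queue [46, 16, 20] -> pop 46, enqueue [none], visited so far: [10, 1, 44, 43, 48, 28, 45, 19, 29, 46]
  queue [16, 20] -> pop 16, enqueue [none], visited so far: [10, 1, 44, 43, 48, 28, 45, 19, 29, 46, 16]
  queue [20] -> pop 20, enqueue [none], visited so far: [10, 1, 44, 43, 48, 28, 45, 19, 29, 46, 16, 20]
Result: [10, 1, 44, 43, 48, 28, 45, 19, 29, 46, 16, 20]


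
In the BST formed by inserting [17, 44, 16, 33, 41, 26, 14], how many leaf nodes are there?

Tree built from: [17, 44, 16, 33, 41, 26, 14]
Tree (level-order array): [17, 16, 44, 14, None, 33, None, None, None, 26, 41]
Rule: A leaf has 0 children.
Per-node child counts:
  node 17: 2 child(ren)
  node 16: 1 child(ren)
  node 14: 0 child(ren)
  node 44: 1 child(ren)
  node 33: 2 child(ren)
  node 26: 0 child(ren)
  node 41: 0 child(ren)
Matching nodes: [14, 26, 41]
Count of leaf nodes: 3


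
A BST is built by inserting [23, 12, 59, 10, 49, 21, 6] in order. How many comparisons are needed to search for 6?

Search path for 6: 23 -> 12 -> 10 -> 6
Found: True
Comparisons: 4


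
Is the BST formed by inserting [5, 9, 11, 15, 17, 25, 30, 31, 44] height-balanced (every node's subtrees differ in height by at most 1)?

Tree (level-order array): [5, None, 9, None, 11, None, 15, None, 17, None, 25, None, 30, None, 31, None, 44]
Definition: a tree is height-balanced if, at every node, |h(left) - h(right)| <= 1 (empty subtree has height -1).
Bottom-up per-node check:
  node 44: h_left=-1, h_right=-1, diff=0 [OK], height=0
  node 31: h_left=-1, h_right=0, diff=1 [OK], height=1
  node 30: h_left=-1, h_right=1, diff=2 [FAIL (|-1-1|=2 > 1)], height=2
  node 25: h_left=-1, h_right=2, diff=3 [FAIL (|-1-2|=3 > 1)], height=3
  node 17: h_left=-1, h_right=3, diff=4 [FAIL (|-1-3|=4 > 1)], height=4
  node 15: h_left=-1, h_right=4, diff=5 [FAIL (|-1-4|=5 > 1)], height=5
  node 11: h_left=-1, h_right=5, diff=6 [FAIL (|-1-5|=6 > 1)], height=6
  node 9: h_left=-1, h_right=6, diff=7 [FAIL (|-1-6|=7 > 1)], height=7
  node 5: h_left=-1, h_right=7, diff=8 [FAIL (|-1-7|=8 > 1)], height=8
Node 30 violates the condition: |-1 - 1| = 2 > 1.
Result: Not balanced


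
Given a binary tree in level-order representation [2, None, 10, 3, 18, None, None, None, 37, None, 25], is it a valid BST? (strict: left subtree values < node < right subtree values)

Level-order array: [2, None, 10, 3, 18, None, None, None, 37, None, 25]
Validate using subtree bounds (lo, hi): at each node, require lo < value < hi,
then recurse left with hi=value and right with lo=value.
Preorder trace (stopping at first violation):
  at node 2 with bounds (-inf, +inf): OK
  at node 10 with bounds (2, +inf): OK
  at node 3 with bounds (2, 10): OK
  at node 18 with bounds (10, +inf): OK
  at node 37 with bounds (18, +inf): OK
  at node 25 with bounds (37, +inf): VIOLATION
Node 25 violates its bound: not (37 < 25 < +inf).
Result: Not a valid BST


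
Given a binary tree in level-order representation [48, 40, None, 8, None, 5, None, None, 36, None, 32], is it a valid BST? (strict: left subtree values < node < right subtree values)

Level-order array: [48, 40, None, 8, None, 5, None, None, 36, None, 32]
Validate using subtree bounds (lo, hi): at each node, require lo < value < hi,
then recurse left with hi=value and right with lo=value.
Preorder trace (stopping at first violation):
  at node 48 with bounds (-inf, +inf): OK
  at node 40 with bounds (-inf, 48): OK
  at node 8 with bounds (-inf, 40): OK
  at node 5 with bounds (-inf, 8): OK
  at node 36 with bounds (5, 8): VIOLATION
Node 36 violates its bound: not (5 < 36 < 8).
Result: Not a valid BST


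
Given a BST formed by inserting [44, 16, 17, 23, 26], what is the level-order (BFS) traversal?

Tree insertion order: [44, 16, 17, 23, 26]
Tree (level-order array): [44, 16, None, None, 17, None, 23, None, 26]
BFS from the root, enqueuing left then right child of each popped node:
  queue [44] -> pop 44, enqueue [16], visited so far: [44]
  queue [16] -> pop 16, enqueue [17], visited so far: [44, 16]
  queue [17] -> pop 17, enqueue [23], visited so far: [44, 16, 17]
  queue [23] -> pop 23, enqueue [26], visited so far: [44, 16, 17, 23]
  queue [26] -> pop 26, enqueue [none], visited so far: [44, 16, 17, 23, 26]
Result: [44, 16, 17, 23, 26]


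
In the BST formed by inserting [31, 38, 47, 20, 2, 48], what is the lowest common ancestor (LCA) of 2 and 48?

Tree insertion order: [31, 38, 47, 20, 2, 48]
Tree (level-order array): [31, 20, 38, 2, None, None, 47, None, None, None, 48]
In a BST, the LCA of p=2, q=48 is the first node v on the
root-to-leaf path with p <= v <= q (go left if both < v, right if both > v).
Walk from root:
  at 31: 2 <= 31 <= 48, this is the LCA
LCA = 31


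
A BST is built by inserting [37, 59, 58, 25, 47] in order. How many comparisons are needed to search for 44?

Search path for 44: 37 -> 59 -> 58 -> 47
Found: False
Comparisons: 4


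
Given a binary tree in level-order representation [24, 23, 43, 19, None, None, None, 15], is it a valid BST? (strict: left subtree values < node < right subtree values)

Level-order array: [24, 23, 43, 19, None, None, None, 15]
Validate using subtree bounds (lo, hi): at each node, require lo < value < hi,
then recurse left with hi=value and right with lo=value.
Preorder trace (stopping at first violation):
  at node 24 with bounds (-inf, +inf): OK
  at node 23 with bounds (-inf, 24): OK
  at node 19 with bounds (-inf, 23): OK
  at node 15 with bounds (-inf, 19): OK
  at node 43 with bounds (24, +inf): OK
No violation found at any node.
Result: Valid BST


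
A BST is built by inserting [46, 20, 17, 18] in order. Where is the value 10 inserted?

Starting tree (level order): [46, 20, None, 17, None, None, 18]
Insertion path: 46 -> 20 -> 17
Result: insert 10 as left child of 17
Final tree (level order): [46, 20, None, 17, None, 10, 18]


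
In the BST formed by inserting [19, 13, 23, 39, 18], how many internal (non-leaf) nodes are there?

Tree built from: [19, 13, 23, 39, 18]
Tree (level-order array): [19, 13, 23, None, 18, None, 39]
Rule: An internal node has at least one child.
Per-node child counts:
  node 19: 2 child(ren)
  node 13: 1 child(ren)
  node 18: 0 child(ren)
  node 23: 1 child(ren)
  node 39: 0 child(ren)
Matching nodes: [19, 13, 23]
Count of internal (non-leaf) nodes: 3


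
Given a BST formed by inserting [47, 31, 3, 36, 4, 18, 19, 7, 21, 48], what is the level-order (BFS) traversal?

Tree insertion order: [47, 31, 3, 36, 4, 18, 19, 7, 21, 48]
Tree (level-order array): [47, 31, 48, 3, 36, None, None, None, 4, None, None, None, 18, 7, 19, None, None, None, 21]
BFS from the root, enqueuing left then right child of each popped node:
  queue [47] -> pop 47, enqueue [31, 48], visited so far: [47]
  queue [31, 48] -> pop 31, enqueue [3, 36], visited so far: [47, 31]
  queue [48, 3, 36] -> pop 48, enqueue [none], visited so far: [47, 31, 48]
  queue [3, 36] -> pop 3, enqueue [4], visited so far: [47, 31, 48, 3]
  queue [36, 4] -> pop 36, enqueue [none], visited so far: [47, 31, 48, 3, 36]
  queue [4] -> pop 4, enqueue [18], visited so far: [47, 31, 48, 3, 36, 4]
  queue [18] -> pop 18, enqueue [7, 19], visited so far: [47, 31, 48, 3, 36, 4, 18]
  queue [7, 19] -> pop 7, enqueue [none], visited so far: [47, 31, 48, 3, 36, 4, 18, 7]
  queue [19] -> pop 19, enqueue [21], visited so far: [47, 31, 48, 3, 36, 4, 18, 7, 19]
  queue [21] -> pop 21, enqueue [none], visited so far: [47, 31, 48, 3, 36, 4, 18, 7, 19, 21]
Result: [47, 31, 48, 3, 36, 4, 18, 7, 19, 21]


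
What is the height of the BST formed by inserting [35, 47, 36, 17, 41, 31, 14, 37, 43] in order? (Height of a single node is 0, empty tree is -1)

Insertion order: [35, 47, 36, 17, 41, 31, 14, 37, 43]
Tree (level-order array): [35, 17, 47, 14, 31, 36, None, None, None, None, None, None, 41, 37, 43]
Compute height bottom-up (empty subtree = -1):
  height(14) = 1 + max(-1, -1) = 0
  height(31) = 1 + max(-1, -1) = 0
  height(17) = 1 + max(0, 0) = 1
  height(37) = 1 + max(-1, -1) = 0
  height(43) = 1 + max(-1, -1) = 0
  height(41) = 1 + max(0, 0) = 1
  height(36) = 1 + max(-1, 1) = 2
  height(47) = 1 + max(2, -1) = 3
  height(35) = 1 + max(1, 3) = 4
Height = 4


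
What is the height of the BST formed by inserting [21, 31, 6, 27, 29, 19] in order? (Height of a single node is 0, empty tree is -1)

Insertion order: [21, 31, 6, 27, 29, 19]
Tree (level-order array): [21, 6, 31, None, 19, 27, None, None, None, None, 29]
Compute height bottom-up (empty subtree = -1):
  height(19) = 1 + max(-1, -1) = 0
  height(6) = 1 + max(-1, 0) = 1
  height(29) = 1 + max(-1, -1) = 0
  height(27) = 1 + max(-1, 0) = 1
  height(31) = 1 + max(1, -1) = 2
  height(21) = 1 + max(1, 2) = 3
Height = 3


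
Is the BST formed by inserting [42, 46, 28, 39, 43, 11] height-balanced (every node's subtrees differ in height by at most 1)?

Tree (level-order array): [42, 28, 46, 11, 39, 43]
Definition: a tree is height-balanced if, at every node, |h(left) - h(right)| <= 1 (empty subtree has height -1).
Bottom-up per-node check:
  node 11: h_left=-1, h_right=-1, diff=0 [OK], height=0
  node 39: h_left=-1, h_right=-1, diff=0 [OK], height=0
  node 28: h_left=0, h_right=0, diff=0 [OK], height=1
  node 43: h_left=-1, h_right=-1, diff=0 [OK], height=0
  node 46: h_left=0, h_right=-1, diff=1 [OK], height=1
  node 42: h_left=1, h_right=1, diff=0 [OK], height=2
All nodes satisfy the balance condition.
Result: Balanced


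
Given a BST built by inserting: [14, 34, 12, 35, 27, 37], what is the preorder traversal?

Tree insertion order: [14, 34, 12, 35, 27, 37]
Tree (level-order array): [14, 12, 34, None, None, 27, 35, None, None, None, 37]
Preorder traversal: [14, 12, 34, 27, 35, 37]


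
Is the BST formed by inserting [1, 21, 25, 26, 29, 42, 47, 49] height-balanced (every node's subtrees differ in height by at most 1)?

Tree (level-order array): [1, None, 21, None, 25, None, 26, None, 29, None, 42, None, 47, None, 49]
Definition: a tree is height-balanced if, at every node, |h(left) - h(right)| <= 1 (empty subtree has height -1).
Bottom-up per-node check:
  node 49: h_left=-1, h_right=-1, diff=0 [OK], height=0
  node 47: h_left=-1, h_right=0, diff=1 [OK], height=1
  node 42: h_left=-1, h_right=1, diff=2 [FAIL (|-1-1|=2 > 1)], height=2
  node 29: h_left=-1, h_right=2, diff=3 [FAIL (|-1-2|=3 > 1)], height=3
  node 26: h_left=-1, h_right=3, diff=4 [FAIL (|-1-3|=4 > 1)], height=4
  node 25: h_left=-1, h_right=4, diff=5 [FAIL (|-1-4|=5 > 1)], height=5
  node 21: h_left=-1, h_right=5, diff=6 [FAIL (|-1-5|=6 > 1)], height=6
  node 1: h_left=-1, h_right=6, diff=7 [FAIL (|-1-6|=7 > 1)], height=7
Node 42 violates the condition: |-1 - 1| = 2 > 1.
Result: Not balanced


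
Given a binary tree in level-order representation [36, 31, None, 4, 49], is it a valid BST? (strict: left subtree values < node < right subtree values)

Level-order array: [36, 31, None, 4, 49]
Validate using subtree bounds (lo, hi): at each node, require lo < value < hi,
then recurse left with hi=value and right with lo=value.
Preorder trace (stopping at first violation):
  at node 36 with bounds (-inf, +inf): OK
  at node 31 with bounds (-inf, 36): OK
  at node 4 with bounds (-inf, 31): OK
  at node 49 with bounds (31, 36): VIOLATION
Node 49 violates its bound: not (31 < 49 < 36).
Result: Not a valid BST


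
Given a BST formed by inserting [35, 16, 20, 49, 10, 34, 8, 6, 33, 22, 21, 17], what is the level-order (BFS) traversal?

Tree insertion order: [35, 16, 20, 49, 10, 34, 8, 6, 33, 22, 21, 17]
Tree (level-order array): [35, 16, 49, 10, 20, None, None, 8, None, 17, 34, 6, None, None, None, 33, None, None, None, 22, None, 21]
BFS from the root, enqueuing left then right child of each popped node:
  queue [35] -> pop 35, enqueue [16, 49], visited so far: [35]
  queue [16, 49] -> pop 16, enqueue [10, 20], visited so far: [35, 16]
  queue [49, 10, 20] -> pop 49, enqueue [none], visited so far: [35, 16, 49]
  queue [10, 20] -> pop 10, enqueue [8], visited so far: [35, 16, 49, 10]
  queue [20, 8] -> pop 20, enqueue [17, 34], visited so far: [35, 16, 49, 10, 20]
  queue [8, 17, 34] -> pop 8, enqueue [6], visited so far: [35, 16, 49, 10, 20, 8]
  queue [17, 34, 6] -> pop 17, enqueue [none], visited so far: [35, 16, 49, 10, 20, 8, 17]
  queue [34, 6] -> pop 34, enqueue [33], visited so far: [35, 16, 49, 10, 20, 8, 17, 34]
  queue [6, 33] -> pop 6, enqueue [none], visited so far: [35, 16, 49, 10, 20, 8, 17, 34, 6]
  queue [33] -> pop 33, enqueue [22], visited so far: [35, 16, 49, 10, 20, 8, 17, 34, 6, 33]
  queue [22] -> pop 22, enqueue [21], visited so far: [35, 16, 49, 10, 20, 8, 17, 34, 6, 33, 22]
  queue [21] -> pop 21, enqueue [none], visited so far: [35, 16, 49, 10, 20, 8, 17, 34, 6, 33, 22, 21]
Result: [35, 16, 49, 10, 20, 8, 17, 34, 6, 33, 22, 21]


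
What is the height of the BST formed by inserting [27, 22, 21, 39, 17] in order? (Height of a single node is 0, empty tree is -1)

Insertion order: [27, 22, 21, 39, 17]
Tree (level-order array): [27, 22, 39, 21, None, None, None, 17]
Compute height bottom-up (empty subtree = -1):
  height(17) = 1 + max(-1, -1) = 0
  height(21) = 1 + max(0, -1) = 1
  height(22) = 1 + max(1, -1) = 2
  height(39) = 1 + max(-1, -1) = 0
  height(27) = 1 + max(2, 0) = 3
Height = 3


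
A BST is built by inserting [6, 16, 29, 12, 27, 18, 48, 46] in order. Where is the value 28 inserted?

Starting tree (level order): [6, None, 16, 12, 29, None, None, 27, 48, 18, None, 46]
Insertion path: 6 -> 16 -> 29 -> 27
Result: insert 28 as right child of 27
Final tree (level order): [6, None, 16, 12, 29, None, None, 27, 48, 18, 28, 46]


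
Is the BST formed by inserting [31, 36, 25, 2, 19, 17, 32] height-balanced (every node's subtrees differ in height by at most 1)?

Tree (level-order array): [31, 25, 36, 2, None, 32, None, None, 19, None, None, 17]
Definition: a tree is height-balanced if, at every node, |h(left) - h(right)| <= 1 (empty subtree has height -1).
Bottom-up per-node check:
  node 17: h_left=-1, h_right=-1, diff=0 [OK], height=0
  node 19: h_left=0, h_right=-1, diff=1 [OK], height=1
  node 2: h_left=-1, h_right=1, diff=2 [FAIL (|-1-1|=2 > 1)], height=2
  node 25: h_left=2, h_right=-1, diff=3 [FAIL (|2--1|=3 > 1)], height=3
  node 32: h_left=-1, h_right=-1, diff=0 [OK], height=0
  node 36: h_left=0, h_right=-1, diff=1 [OK], height=1
  node 31: h_left=3, h_right=1, diff=2 [FAIL (|3-1|=2 > 1)], height=4
Node 2 violates the condition: |-1 - 1| = 2 > 1.
Result: Not balanced


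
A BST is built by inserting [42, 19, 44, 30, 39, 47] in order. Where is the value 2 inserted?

Starting tree (level order): [42, 19, 44, None, 30, None, 47, None, 39]
Insertion path: 42 -> 19
Result: insert 2 as left child of 19
Final tree (level order): [42, 19, 44, 2, 30, None, 47, None, None, None, 39]


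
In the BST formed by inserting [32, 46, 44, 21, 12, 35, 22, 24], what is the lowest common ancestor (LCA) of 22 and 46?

Tree insertion order: [32, 46, 44, 21, 12, 35, 22, 24]
Tree (level-order array): [32, 21, 46, 12, 22, 44, None, None, None, None, 24, 35]
In a BST, the LCA of p=22, q=46 is the first node v on the
root-to-leaf path with p <= v <= q (go left if both < v, right if both > v).
Walk from root:
  at 32: 22 <= 32 <= 46, this is the LCA
LCA = 32


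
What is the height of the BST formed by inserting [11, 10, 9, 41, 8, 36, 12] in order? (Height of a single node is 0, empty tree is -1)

Insertion order: [11, 10, 9, 41, 8, 36, 12]
Tree (level-order array): [11, 10, 41, 9, None, 36, None, 8, None, 12]
Compute height bottom-up (empty subtree = -1):
  height(8) = 1 + max(-1, -1) = 0
  height(9) = 1 + max(0, -1) = 1
  height(10) = 1 + max(1, -1) = 2
  height(12) = 1 + max(-1, -1) = 0
  height(36) = 1 + max(0, -1) = 1
  height(41) = 1 + max(1, -1) = 2
  height(11) = 1 + max(2, 2) = 3
Height = 3
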